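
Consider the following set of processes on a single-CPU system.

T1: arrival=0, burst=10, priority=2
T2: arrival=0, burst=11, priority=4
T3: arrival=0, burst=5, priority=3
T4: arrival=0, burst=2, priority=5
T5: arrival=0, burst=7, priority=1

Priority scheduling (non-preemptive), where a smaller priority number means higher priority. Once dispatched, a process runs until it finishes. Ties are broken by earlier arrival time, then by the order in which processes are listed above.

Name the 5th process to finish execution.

T4

Schedule: | T5 0-7 | T1 7-17 | T3 17-22 | T2 22-33 | T4 33-35 |
Completion: T1=17  T2=33  T3=22  T4=35  T5=7
Finish order: T5 → T1 → T3 → T2 → T4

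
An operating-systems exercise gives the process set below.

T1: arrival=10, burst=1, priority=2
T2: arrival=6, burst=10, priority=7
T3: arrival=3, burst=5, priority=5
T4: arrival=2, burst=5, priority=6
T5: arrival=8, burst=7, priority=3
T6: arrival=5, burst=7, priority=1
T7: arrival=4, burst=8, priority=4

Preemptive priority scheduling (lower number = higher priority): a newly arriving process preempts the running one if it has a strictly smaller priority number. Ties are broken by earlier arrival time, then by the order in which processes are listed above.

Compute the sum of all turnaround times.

Timeline: | idle 0-2 | T4 2-3 | T3 3-4 | T7 4-5 | T6 5-12 | T1 12-13 | T5 13-20 | T7 20-27 | T3 27-31 | T4 31-35 | T2 35-45 |
Completion: T1=13  T2=45  T3=31  T4=35  T5=20  T6=12  T7=27
Turnaround = completion − arrival: T1=3, T2=39, T3=28, T4=33, T5=12, T6=7, T7=23
Total turnaround = 3 + 39 + 28 + 33 + 12 + 7 + 23 = 145

145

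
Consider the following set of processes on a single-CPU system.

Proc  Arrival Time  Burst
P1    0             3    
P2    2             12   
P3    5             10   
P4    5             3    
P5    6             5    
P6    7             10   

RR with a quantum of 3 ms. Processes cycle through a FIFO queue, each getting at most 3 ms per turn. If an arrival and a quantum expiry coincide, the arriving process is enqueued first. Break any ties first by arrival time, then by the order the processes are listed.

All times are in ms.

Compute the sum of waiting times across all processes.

96

Schedule: | P1 0-3 | P2 3-6 | P3 6-9 | P4 9-12 | P5 12-15 | P2 15-18 | P6 18-21 | P3 21-24 | P5 24-26 | P2 26-29 | P6 29-32 | P3 32-35 | P2 35-38 | P6 38-41 | P3 41-42 | P6 42-43 |
Completion: P1=3  P2=38  P3=42  P4=12  P5=26  P6=43
Turnaround (C−A): P1=3  P2=36  P3=37  P4=7  P5=20  P6=36
Waiting = turnaround − burst: P1=0, P2=24, P3=27, P4=4, P5=15, P6=26
Total waiting = 0 + 24 + 27 + 4 + 15 + 26 = 96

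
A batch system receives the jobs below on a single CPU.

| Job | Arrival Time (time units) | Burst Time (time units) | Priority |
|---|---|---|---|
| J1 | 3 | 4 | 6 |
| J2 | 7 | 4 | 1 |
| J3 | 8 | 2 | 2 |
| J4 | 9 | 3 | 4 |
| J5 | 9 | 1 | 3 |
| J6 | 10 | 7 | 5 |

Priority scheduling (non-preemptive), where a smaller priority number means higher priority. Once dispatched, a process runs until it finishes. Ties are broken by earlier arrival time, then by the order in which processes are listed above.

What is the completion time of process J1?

Timeline: | idle 0-3 | J1 3-7 | J2 7-11 | J3 11-13 | J5 13-14 | J4 14-17 | J6 17-24 |
Completion: J1=7  J2=11  J3=13  J4=17  J5=14  J6=24

7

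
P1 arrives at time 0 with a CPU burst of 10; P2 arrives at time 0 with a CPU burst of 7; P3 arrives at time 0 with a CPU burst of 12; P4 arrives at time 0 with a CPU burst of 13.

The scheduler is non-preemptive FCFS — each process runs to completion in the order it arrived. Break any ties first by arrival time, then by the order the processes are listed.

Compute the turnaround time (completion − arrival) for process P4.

42

Timeline: | P1 0-10 | P2 10-17 | P3 17-29 | P4 29-42 |
Completion: P1=10  P2=17  P3=29  P4=42
Turnaround (C−A): P1=10  P2=17  P3=29  P4=42
Turnaround(P4) = completion − arrival = 42 − 0 = 42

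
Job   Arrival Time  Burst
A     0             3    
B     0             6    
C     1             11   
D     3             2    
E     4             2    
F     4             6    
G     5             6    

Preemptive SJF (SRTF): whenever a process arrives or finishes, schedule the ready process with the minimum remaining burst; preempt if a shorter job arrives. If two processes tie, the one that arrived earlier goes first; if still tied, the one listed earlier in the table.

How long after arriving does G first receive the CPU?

14

Schedule: | A 0-3 | D 3-5 | E 5-7 | B 7-13 | F 13-19 | G 19-25 | C 25-36 |
Completion: A=3  B=13  C=36  D=5  E=7  F=19  G=25
Response(G) = first start − arrival = 19 − 5 = 14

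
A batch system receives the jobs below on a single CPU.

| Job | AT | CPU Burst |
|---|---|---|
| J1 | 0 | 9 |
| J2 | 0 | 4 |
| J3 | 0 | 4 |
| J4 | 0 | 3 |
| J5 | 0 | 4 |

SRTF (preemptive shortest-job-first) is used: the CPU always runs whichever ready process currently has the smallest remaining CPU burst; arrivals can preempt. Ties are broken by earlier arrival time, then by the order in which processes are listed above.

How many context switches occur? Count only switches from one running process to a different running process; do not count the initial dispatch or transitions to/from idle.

4

Schedule: | J4 0-3 | J2 3-7 | J3 7-11 | J5 11-15 | J1 15-24 |
Completion: J1=24  J2=7  J3=11  J4=3  J5=15
Turnaround (C−A): J1=24  J2=7  J3=11  J4=3  J5=15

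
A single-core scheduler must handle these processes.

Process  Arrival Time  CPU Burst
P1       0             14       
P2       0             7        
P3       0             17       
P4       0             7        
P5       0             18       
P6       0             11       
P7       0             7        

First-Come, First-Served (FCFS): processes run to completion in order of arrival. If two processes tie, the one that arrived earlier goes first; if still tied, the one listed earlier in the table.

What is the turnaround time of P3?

Timeline: | P1 0-14 | P2 14-21 | P3 21-38 | P4 38-45 | P5 45-63 | P6 63-74 | P7 74-81 |
Completion: P1=14  P2=21  P3=38  P4=45  P5=63  P6=74  P7=81
Turnaround(P3) = completion − arrival = 38 − 0 = 38

38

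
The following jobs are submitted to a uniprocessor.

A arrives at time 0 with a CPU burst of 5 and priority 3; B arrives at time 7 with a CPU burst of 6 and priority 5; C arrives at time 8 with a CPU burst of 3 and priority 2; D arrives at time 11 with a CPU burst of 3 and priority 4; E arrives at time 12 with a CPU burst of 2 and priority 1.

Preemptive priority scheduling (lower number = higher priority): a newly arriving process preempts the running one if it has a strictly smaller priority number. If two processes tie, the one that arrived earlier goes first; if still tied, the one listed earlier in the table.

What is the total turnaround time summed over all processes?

Schedule: | A 0-5 | idle 5-7 | B 7-8 | C 8-11 | D 11-12 | E 12-14 | D 14-16 | B 16-21 |
Completion: A=5  B=21  C=11  D=16  E=14
Turnaround (C−A): A=5  B=14  C=3  D=5  E=2
Turnaround = completion − arrival: A=5, B=14, C=3, D=5, E=2
Total turnaround = 5 + 14 + 3 + 5 + 2 = 29

29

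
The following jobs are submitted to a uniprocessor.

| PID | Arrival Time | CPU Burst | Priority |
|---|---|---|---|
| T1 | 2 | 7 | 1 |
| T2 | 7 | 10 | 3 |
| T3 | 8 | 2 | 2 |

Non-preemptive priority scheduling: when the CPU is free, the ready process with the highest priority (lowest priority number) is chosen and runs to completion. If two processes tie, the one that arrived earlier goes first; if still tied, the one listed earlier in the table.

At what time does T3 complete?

Gantt: | idle 0-2 | T1 2-9 | T3 9-11 | T2 11-21 |
Completion: T1=9  T2=21  T3=11

11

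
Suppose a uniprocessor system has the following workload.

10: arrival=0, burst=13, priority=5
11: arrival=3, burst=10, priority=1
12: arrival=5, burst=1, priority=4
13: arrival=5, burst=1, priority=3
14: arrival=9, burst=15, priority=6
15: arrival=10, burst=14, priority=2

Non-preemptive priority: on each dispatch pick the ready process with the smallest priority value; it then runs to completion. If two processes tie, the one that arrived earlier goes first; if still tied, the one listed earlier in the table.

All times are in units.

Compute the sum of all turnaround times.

Schedule: | 10 0-13 | 11 13-23 | 15 23-37 | 13 37-38 | 12 38-39 | 14 39-54 |
Completion: 10=13  11=23  12=39  13=38  14=54  15=37
Turnaround = completion − arrival: 10=13, 11=20, 12=34, 13=33, 14=45, 15=27
Total turnaround = 13 + 20 + 34 + 33 + 45 + 27 = 172

172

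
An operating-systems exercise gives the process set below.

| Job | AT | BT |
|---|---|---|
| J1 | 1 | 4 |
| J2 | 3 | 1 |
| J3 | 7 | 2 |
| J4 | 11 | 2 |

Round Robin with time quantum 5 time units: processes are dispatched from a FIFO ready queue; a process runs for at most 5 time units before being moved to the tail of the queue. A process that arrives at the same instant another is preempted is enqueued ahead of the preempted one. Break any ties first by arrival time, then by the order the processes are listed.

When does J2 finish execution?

6

Gantt: | idle 0-1 | J1 1-5 | J2 5-6 | idle 6-7 | J3 7-9 | idle 9-11 | J4 11-13 |
Completion: J1=5  J2=6  J3=9  J4=13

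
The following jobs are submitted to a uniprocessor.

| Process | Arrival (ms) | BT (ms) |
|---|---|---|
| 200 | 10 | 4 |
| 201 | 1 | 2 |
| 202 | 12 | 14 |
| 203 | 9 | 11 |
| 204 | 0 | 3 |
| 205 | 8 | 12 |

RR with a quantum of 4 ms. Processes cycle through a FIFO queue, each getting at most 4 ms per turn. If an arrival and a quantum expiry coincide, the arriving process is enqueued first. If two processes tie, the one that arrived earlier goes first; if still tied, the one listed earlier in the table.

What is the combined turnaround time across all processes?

Gantt: | 204 0-3 | 201 3-5 | idle 5-8 | 205 8-12 | 203 12-16 | 200 16-20 | 202 20-24 | 205 24-28 | 203 28-32 | 202 32-36 | 205 36-40 | 203 40-43 | 202 43-49 |
Completion: 200=20  201=5  202=49  203=43  204=3  205=40
Turnaround (C−A): 200=10  201=4  202=37  203=34  204=3  205=32
Turnaround = completion − arrival: 200=10, 201=4, 202=37, 203=34, 204=3, 205=32
Total turnaround = 10 + 4 + 37 + 34 + 3 + 32 = 120

120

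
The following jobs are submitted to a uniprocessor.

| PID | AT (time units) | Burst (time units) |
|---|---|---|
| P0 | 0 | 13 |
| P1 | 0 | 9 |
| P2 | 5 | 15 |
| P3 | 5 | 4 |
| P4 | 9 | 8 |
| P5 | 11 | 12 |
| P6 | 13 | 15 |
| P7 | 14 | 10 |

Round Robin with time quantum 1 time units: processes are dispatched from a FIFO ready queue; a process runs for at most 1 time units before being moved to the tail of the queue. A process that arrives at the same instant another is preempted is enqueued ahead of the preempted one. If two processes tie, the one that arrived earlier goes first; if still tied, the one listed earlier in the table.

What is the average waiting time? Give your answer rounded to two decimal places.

Schedule: | P0 0-1 | P1 1-2 | P0 2-3 | P1 3-4 | P0 4-5 | P1 5-6 | P2 6-7 | P3 7-8 | P0 8-9 | P1 9-10 | P2 10-11 | P3 11-12 | P4 12-13 | P0 13-14 | P1 14-15 | P5 15-16 | P2 16-17 | P3 17-18 | P6 18-19 | P4 19-20 | P7 20-21 | P0 21-22 | P1 22-23 | P5 23-24 | P2 24-25 | P3 25-26 | P6 26-27 | P4 27-28 | P7 28-29 | P0 29-30 | P1 30-31 | P5 31-32 | P2 32-33 | P6 33-34 | P4 34-35 | P7 35-36 | P0 36-37 | P1 37-38 | P5 38-39 | P2 39-40 | P6 40-41 | P4 41-42 | P7 42-43 | P0 43-44 | P1 44-45 | P5 45-46 | P2 46-47 | P6 47-48 | P4 48-49 | P7 49-50 | P0 50-51 | P5 51-52 | P2 52-53 | P6 53-54 | P4 54-55 | P7 55-56 | P0 56-57 | P5 57-58 | P2 58-59 | P6 59-60 | P4 60-61 | P7 61-62 | P0 62-63 | P5 63-64 | P2 64-65 | P6 65-66 | P7 66-67 | P0 67-68 | P5 68-69 | P2 69-70 | P6 70-71 | P7 71-72 | P5 72-73 | P2 73-74 | P6 74-75 | P7 75-76 | P5 76-77 | P2 77-78 | P6 78-79 | P5 79-80 | P2 80-81 | P6 81-82 | P2 82-83 | P6 83-86 |
Completion: P0=68  P1=45  P2=83  P3=26  P4=61  P5=80  P6=86  P7=76
Turnaround (C−A): P0=68  P1=45  P2=78  P3=21  P4=52  P5=69  P6=73  P7=62
Waiting times: P0=55, P1=36, P2=63, P3=17, P4=44, P5=57, P6=58, P7=52
Average waiting = (55+36+63+17+44+57+58+52) / 8 = 382/8 = 47.75

47.75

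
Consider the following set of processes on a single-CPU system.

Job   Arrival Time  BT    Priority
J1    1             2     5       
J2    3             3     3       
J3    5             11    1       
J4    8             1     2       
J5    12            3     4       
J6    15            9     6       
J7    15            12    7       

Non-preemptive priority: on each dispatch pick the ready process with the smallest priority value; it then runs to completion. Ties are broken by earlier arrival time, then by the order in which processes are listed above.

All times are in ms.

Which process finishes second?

Gantt: | idle 0-1 | J1 1-3 | J2 3-6 | J3 6-17 | J4 17-18 | J5 18-21 | J6 21-30 | J7 30-42 |
Completion: J1=3  J2=6  J3=17  J4=18  J5=21  J6=30  J7=42
Turnaround (C−A): J1=2  J2=3  J3=12  J4=10  J5=9  J6=15  J7=27
Finish order: J1 → J2 → J3 → J4 → J5 → J6 → J7

J2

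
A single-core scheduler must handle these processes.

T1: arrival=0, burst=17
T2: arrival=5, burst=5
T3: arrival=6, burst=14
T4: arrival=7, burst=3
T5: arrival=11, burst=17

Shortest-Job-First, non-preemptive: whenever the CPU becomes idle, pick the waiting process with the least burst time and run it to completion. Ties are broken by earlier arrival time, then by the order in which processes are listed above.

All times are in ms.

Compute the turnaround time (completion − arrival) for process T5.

45

Timeline: | T1 0-17 | T4 17-20 | T2 20-25 | T3 25-39 | T5 39-56 |
Completion: T1=17  T2=25  T3=39  T4=20  T5=56
Turnaround (C−A): T1=17  T2=20  T3=33  T4=13  T5=45
Turnaround(T5) = completion − arrival = 56 − 11 = 45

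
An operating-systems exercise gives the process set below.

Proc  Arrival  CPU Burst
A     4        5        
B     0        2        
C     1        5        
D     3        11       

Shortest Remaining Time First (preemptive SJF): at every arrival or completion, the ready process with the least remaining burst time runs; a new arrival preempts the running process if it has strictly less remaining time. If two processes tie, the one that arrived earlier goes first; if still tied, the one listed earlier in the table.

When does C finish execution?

7

Timeline: | B 0-2 | C 2-7 | A 7-12 | D 12-23 |
Completion: A=12  B=2  C=7  D=23
Turnaround (C−A): A=8  B=2  C=6  D=20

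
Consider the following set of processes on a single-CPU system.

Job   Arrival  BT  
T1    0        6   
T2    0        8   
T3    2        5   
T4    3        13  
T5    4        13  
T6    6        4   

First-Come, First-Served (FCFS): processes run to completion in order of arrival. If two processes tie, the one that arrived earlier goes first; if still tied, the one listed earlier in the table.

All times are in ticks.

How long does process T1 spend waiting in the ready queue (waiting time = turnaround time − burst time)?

0

Timeline: | T1 0-6 | T2 6-14 | T3 14-19 | T4 19-32 | T5 32-45 | T6 45-49 |
Completion: T1=6  T2=14  T3=19  T4=32  T5=45  T6=49
Turnaround (C−A): T1=6  T2=14  T3=17  T4=29  T5=41  T6=43
Waiting(T1) = turnaround − burst = 6 − 6 = 0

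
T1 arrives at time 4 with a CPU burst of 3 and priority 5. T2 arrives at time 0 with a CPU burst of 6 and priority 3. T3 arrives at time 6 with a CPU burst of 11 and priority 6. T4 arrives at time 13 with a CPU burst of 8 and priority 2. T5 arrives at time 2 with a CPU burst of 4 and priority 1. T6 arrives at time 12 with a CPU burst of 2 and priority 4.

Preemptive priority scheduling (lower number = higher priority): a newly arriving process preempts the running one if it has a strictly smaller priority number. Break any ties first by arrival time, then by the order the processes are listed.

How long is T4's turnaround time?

8

Gantt: | T2 0-2 | T5 2-6 | T2 6-10 | T1 10-12 | T6 12-13 | T4 13-21 | T6 21-22 | T1 22-23 | T3 23-34 |
Completion: T1=23  T2=10  T3=34  T4=21  T5=6  T6=22
Turnaround (C−A): T1=19  T2=10  T3=28  T4=8  T5=4  T6=10
Turnaround(T4) = completion − arrival = 21 − 13 = 8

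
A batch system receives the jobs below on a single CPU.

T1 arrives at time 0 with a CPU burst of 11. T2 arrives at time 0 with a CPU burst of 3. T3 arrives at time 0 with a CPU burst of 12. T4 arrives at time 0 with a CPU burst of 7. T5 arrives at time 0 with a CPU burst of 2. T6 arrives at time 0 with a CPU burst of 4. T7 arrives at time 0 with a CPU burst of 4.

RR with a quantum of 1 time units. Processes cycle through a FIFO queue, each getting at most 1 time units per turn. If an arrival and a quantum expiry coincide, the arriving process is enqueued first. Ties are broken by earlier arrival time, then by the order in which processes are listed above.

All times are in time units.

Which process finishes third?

T6

Timeline: | T1 0-1 | T2 1-2 | T3 2-3 | T4 3-4 | T5 4-5 | T6 5-6 | T7 6-7 | T1 7-8 | T2 8-9 | T3 9-10 | T4 10-11 | T5 11-12 | T6 12-13 | T7 13-14 | T1 14-15 | T2 15-16 | T3 16-17 | T4 17-18 | T6 18-19 | T7 19-20 | T1 20-21 | T3 21-22 | T4 22-23 | T6 23-24 | T7 24-25 | T1 25-26 | T3 26-27 | T4 27-28 | T1 28-29 | T3 29-30 | T4 30-31 | T1 31-32 | T3 32-33 | T4 33-34 | T1 34-35 | T3 35-36 | T1 36-37 | T3 37-38 | T1 38-39 | T3 39-40 | T1 40-41 | T3 41-43 |
Completion: T1=41  T2=16  T3=43  T4=34  T5=12  T6=24  T7=25
Turnaround (C−A): T1=41  T2=16  T3=43  T4=34  T5=12  T6=24  T7=25
Finish order: T5 → T2 → T6 → T7 → T4 → T1 → T3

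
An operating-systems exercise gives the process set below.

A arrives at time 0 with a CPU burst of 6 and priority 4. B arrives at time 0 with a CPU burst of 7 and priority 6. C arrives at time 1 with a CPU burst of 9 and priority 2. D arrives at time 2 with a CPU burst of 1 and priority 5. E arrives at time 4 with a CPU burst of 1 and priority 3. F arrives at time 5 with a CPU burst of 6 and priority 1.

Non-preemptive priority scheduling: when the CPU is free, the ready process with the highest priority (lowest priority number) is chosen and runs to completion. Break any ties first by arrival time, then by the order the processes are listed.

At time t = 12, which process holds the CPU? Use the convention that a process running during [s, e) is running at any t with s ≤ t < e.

C

Schedule: | A 0-6 | F 6-12 | C 12-21 | E 21-22 | D 22-23 | B 23-30 |
Completion: A=6  B=30  C=21  D=23  E=22  F=12
Turnaround (C−A): A=6  B=30  C=20  D=21  E=18  F=7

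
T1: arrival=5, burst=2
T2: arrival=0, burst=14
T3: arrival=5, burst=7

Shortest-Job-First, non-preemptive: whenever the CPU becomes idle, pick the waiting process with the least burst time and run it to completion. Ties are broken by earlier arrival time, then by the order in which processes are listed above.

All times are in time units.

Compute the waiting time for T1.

Gantt: | T2 0-14 | T1 14-16 | T3 16-23 |
Completion: T1=16  T2=14  T3=23
Turnaround (C−A): T1=11  T2=14  T3=18
Waiting(T1) = turnaround − burst = 11 − 2 = 9

9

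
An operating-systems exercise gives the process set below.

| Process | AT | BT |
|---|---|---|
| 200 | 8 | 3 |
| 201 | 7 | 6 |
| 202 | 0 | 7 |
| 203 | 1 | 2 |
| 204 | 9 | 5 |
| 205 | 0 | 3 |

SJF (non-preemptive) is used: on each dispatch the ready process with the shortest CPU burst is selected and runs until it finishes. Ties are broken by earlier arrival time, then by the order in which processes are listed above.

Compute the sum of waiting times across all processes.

Gantt: | 205 0-3 | 203 3-5 | 202 5-12 | 200 12-15 | 204 15-20 | 201 20-26 |
Completion: 200=15  201=26  202=12  203=5  204=20  205=3
Turnaround (C−A): 200=7  201=19  202=12  203=4  204=11  205=3
Waiting = turnaround − burst: 200=4, 201=13, 202=5, 203=2, 204=6, 205=0
Total waiting = 4 + 13 + 5 + 2 + 6 + 0 = 30

30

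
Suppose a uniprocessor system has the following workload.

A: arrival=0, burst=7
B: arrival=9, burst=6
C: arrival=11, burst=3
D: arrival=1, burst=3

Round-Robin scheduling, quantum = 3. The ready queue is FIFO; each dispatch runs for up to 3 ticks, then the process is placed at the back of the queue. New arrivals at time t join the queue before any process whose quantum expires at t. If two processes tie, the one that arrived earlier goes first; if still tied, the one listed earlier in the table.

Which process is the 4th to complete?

Timeline: | A 0-3 | D 3-6 | A 6-9 | B 9-12 | A 12-13 | C 13-16 | B 16-19 |
Completion: A=13  B=19  C=16  D=6
Turnaround (C−A): A=13  B=10  C=5  D=5
Finish order: D → A → C → B

B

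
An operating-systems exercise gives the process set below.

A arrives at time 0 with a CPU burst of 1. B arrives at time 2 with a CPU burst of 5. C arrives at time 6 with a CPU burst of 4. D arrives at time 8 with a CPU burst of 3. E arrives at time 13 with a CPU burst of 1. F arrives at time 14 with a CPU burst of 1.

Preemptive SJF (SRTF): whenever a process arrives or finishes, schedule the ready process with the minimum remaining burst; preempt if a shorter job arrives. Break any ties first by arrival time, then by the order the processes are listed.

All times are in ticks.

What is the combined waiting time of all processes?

Gantt: | A 0-1 | idle 1-2 | B 2-7 | C 7-11 | D 11-14 | E 14-15 | F 15-16 |
Completion: A=1  B=7  C=11  D=14  E=15  F=16
Turnaround (C−A): A=1  B=5  C=5  D=6  E=2  F=2
Waiting = turnaround − burst: A=0, B=0, C=1, D=3, E=1, F=1
Total waiting = 0 + 0 + 1 + 3 + 1 + 1 = 6

6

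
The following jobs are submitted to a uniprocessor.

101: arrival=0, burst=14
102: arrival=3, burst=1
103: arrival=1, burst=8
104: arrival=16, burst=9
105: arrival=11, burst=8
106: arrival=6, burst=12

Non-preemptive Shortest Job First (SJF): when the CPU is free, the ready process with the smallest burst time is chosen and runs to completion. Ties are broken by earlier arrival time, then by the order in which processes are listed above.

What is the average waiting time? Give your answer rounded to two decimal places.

Schedule: | 101 0-14 | 102 14-15 | 103 15-23 | 105 23-31 | 104 31-40 | 106 40-52 |
Completion: 101=14  102=15  103=23  104=40  105=31  106=52
Waiting times: 101=0, 102=11, 103=14, 104=15, 105=12, 106=34
Average waiting = (0+11+14+15+12+34) / 6 = 86/6 = 14.33

14.33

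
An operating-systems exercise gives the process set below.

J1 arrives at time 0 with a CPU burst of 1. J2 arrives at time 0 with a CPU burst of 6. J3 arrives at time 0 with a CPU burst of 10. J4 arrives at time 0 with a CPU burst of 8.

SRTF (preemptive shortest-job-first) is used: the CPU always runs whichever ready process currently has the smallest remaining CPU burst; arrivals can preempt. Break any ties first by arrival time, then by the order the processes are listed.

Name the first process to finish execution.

J1

Gantt: | J1 0-1 | J2 1-7 | J4 7-15 | J3 15-25 |
Completion: J1=1  J2=7  J3=25  J4=15
Turnaround (C−A): J1=1  J2=7  J3=25  J4=15
Finish order: J1 → J2 → J4 → J3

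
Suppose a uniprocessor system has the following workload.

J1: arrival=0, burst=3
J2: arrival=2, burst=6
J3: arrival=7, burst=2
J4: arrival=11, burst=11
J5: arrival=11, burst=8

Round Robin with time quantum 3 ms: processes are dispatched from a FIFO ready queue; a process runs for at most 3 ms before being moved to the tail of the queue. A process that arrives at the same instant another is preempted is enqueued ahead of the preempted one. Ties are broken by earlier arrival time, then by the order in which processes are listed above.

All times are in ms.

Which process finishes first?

J1

Gantt: | J1 0-3 | J2 3-9 | J3 9-11 | J4 11-14 | J5 14-17 | J4 17-20 | J5 20-23 | J4 23-26 | J5 26-28 | J4 28-30 |
Completion: J1=3  J2=9  J3=11  J4=30  J5=28
Turnaround (C−A): J1=3  J2=7  J3=4  J4=19  J5=17
Finish order: J1 → J2 → J3 → J5 → J4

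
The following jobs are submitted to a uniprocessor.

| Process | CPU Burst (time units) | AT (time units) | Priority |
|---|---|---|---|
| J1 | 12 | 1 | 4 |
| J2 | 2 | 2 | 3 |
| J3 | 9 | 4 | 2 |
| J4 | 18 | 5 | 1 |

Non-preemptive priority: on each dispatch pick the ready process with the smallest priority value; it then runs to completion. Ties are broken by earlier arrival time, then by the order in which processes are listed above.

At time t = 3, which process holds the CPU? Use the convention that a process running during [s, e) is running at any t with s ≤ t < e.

Schedule: | idle 0-1 | J1 1-13 | J4 13-31 | J3 31-40 | J2 40-42 |
Completion: J1=13  J2=42  J3=40  J4=31

J1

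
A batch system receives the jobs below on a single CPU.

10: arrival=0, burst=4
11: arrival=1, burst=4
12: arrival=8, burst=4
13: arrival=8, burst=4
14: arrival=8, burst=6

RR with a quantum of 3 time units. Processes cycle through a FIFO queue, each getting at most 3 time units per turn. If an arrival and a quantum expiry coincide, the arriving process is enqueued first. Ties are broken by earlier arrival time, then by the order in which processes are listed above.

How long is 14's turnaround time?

Schedule: | 10 0-3 | 11 3-6 | 10 6-7 | 11 7-8 | 12 8-11 | 13 11-14 | 14 14-17 | 12 17-18 | 13 18-19 | 14 19-22 |
Completion: 10=7  11=8  12=18  13=19  14=22
Turnaround (C−A): 10=7  11=7  12=10  13=11  14=14
Turnaround(14) = completion − arrival = 22 − 8 = 14

14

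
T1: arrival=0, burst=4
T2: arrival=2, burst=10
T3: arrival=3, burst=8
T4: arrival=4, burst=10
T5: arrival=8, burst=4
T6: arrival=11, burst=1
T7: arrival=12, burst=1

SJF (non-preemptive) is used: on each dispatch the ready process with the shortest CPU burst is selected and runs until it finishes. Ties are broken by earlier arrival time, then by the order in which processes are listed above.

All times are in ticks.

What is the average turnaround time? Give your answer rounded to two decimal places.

12.43

Gantt: | T1 0-4 | T3 4-12 | T6 12-13 | T7 13-14 | T5 14-18 | T2 18-28 | T4 28-38 |
Completion: T1=4  T2=28  T3=12  T4=38  T5=18  T6=13  T7=14
Turnaround times: T1=4, T2=26, T3=9, T4=34, T5=10, T6=2, T7=2
Average turnaround = (4+26+9+34+10+2+2) / 7 = 87/7 = 12.43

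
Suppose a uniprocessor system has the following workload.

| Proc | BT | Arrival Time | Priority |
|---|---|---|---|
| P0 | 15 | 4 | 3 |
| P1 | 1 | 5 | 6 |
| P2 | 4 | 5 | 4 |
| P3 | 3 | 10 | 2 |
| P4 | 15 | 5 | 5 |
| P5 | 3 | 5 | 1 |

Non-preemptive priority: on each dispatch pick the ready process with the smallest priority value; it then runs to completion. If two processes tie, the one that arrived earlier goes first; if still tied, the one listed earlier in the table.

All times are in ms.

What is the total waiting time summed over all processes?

109

Gantt: | idle 0-4 | P0 4-19 | P5 19-22 | P3 22-25 | P2 25-29 | P4 29-44 | P1 44-45 |
Completion: P0=19  P1=45  P2=29  P3=25  P4=44  P5=22
Waiting = turnaround − burst: P0=0, P1=39, P2=20, P3=12, P4=24, P5=14
Total waiting = 0 + 39 + 20 + 12 + 24 + 14 = 109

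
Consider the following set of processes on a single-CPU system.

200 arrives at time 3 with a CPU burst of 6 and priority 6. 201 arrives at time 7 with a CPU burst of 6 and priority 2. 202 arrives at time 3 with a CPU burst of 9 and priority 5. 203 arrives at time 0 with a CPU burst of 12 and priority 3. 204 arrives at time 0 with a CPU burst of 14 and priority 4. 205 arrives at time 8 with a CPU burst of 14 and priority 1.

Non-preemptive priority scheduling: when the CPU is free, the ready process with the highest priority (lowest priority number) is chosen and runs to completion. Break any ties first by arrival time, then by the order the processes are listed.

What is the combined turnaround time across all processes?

211

Schedule: | 203 0-12 | 205 12-26 | 201 26-32 | 204 32-46 | 202 46-55 | 200 55-61 |
Completion: 200=61  201=32  202=55  203=12  204=46  205=26
Turnaround = completion − arrival: 200=58, 201=25, 202=52, 203=12, 204=46, 205=18
Total turnaround = 58 + 25 + 52 + 12 + 46 + 18 = 211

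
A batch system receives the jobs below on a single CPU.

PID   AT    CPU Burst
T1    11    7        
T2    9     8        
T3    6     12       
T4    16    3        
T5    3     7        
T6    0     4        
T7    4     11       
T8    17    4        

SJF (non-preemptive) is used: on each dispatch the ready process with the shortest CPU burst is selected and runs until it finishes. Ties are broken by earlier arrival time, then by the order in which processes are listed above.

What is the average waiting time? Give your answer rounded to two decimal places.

11.25

Timeline: | T6 0-4 | T5 4-11 | T1 11-18 | T4 18-21 | T8 21-25 | T2 25-33 | T7 33-44 | T3 44-56 |
Completion: T1=18  T2=33  T3=56  T4=21  T5=11  T6=4  T7=44  T8=25
Waiting times: T1=0, T2=16, T3=38, T4=2, T5=1, T6=0, T7=29, T8=4
Average waiting = (0+16+38+2+1+0+29+4) / 8 = 90/8 = 11.25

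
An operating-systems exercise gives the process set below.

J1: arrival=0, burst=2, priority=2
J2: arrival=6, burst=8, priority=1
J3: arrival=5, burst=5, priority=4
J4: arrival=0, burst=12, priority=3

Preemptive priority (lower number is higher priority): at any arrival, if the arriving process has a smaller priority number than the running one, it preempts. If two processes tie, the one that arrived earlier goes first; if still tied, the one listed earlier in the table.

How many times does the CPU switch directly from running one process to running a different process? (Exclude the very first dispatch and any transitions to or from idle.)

4

Timeline: | J1 0-2 | J4 2-6 | J2 6-14 | J4 14-22 | J3 22-27 |
Completion: J1=2  J2=14  J3=27  J4=22
Turnaround (C−A): J1=2  J2=8  J3=22  J4=22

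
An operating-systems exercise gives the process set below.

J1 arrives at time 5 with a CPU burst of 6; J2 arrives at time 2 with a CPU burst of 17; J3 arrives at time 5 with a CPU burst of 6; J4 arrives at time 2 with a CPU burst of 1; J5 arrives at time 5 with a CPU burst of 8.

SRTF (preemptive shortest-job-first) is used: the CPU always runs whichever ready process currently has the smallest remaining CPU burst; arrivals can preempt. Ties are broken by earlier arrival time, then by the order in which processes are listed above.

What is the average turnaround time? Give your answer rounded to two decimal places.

Timeline: | idle 0-2 | J4 2-3 | J2 3-5 | J1 5-11 | J3 11-17 | J5 17-25 | J2 25-40 |
Completion: J1=11  J2=40  J3=17  J4=3  J5=25
Turnaround times: J1=6, J2=38, J3=12, J4=1, J5=20
Average turnaround = (6+38+12+1+20) / 5 = 77/5 = 15.40

15.40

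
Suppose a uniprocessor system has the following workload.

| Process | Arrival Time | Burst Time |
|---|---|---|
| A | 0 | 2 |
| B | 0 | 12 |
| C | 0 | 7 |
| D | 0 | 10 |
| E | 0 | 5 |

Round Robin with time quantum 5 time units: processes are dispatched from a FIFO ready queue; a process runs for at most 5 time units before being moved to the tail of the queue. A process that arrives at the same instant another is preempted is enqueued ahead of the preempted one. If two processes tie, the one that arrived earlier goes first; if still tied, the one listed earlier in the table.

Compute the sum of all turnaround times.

123

Timeline: | A 0-2 | B 2-7 | C 7-12 | D 12-17 | E 17-22 | B 22-27 | C 27-29 | D 29-34 | B 34-36 |
Completion: A=2  B=36  C=29  D=34  E=22
Turnaround = completion − arrival: A=2, B=36, C=29, D=34, E=22
Total turnaround = 2 + 36 + 29 + 34 + 22 = 123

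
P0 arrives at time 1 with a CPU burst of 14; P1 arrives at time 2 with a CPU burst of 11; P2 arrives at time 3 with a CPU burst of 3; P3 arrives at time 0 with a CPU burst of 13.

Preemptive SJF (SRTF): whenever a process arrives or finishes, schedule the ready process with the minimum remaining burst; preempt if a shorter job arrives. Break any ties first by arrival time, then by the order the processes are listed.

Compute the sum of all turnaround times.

84

Schedule: | P3 0-3 | P2 3-6 | P3 6-16 | P1 16-27 | P0 27-41 |
Completion: P0=41  P1=27  P2=6  P3=16
Turnaround = completion − arrival: P0=40, P1=25, P2=3, P3=16
Total turnaround = 40 + 25 + 3 + 16 = 84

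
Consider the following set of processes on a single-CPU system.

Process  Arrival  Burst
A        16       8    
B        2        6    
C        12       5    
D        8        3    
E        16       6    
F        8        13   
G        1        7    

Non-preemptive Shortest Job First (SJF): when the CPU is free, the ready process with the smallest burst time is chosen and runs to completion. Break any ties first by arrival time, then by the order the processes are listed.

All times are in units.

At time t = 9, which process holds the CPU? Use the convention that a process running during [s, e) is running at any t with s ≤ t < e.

Gantt: | idle 0-1 | G 1-8 | D 8-11 | B 11-17 | C 17-22 | E 22-28 | A 28-36 | F 36-49 |
Completion: A=36  B=17  C=22  D=11  E=28  F=49  G=8

D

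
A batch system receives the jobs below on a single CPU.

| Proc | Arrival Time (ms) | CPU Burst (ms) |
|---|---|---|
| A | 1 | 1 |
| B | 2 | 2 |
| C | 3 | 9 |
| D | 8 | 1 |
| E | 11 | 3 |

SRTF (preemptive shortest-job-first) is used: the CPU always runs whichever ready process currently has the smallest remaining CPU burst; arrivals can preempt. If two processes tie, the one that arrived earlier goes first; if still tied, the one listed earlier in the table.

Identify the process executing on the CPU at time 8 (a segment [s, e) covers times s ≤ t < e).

D

Gantt: | idle 0-1 | A 1-2 | B 2-4 | C 4-8 | D 8-9 | C 9-14 | E 14-17 |
Completion: A=2  B=4  C=14  D=9  E=17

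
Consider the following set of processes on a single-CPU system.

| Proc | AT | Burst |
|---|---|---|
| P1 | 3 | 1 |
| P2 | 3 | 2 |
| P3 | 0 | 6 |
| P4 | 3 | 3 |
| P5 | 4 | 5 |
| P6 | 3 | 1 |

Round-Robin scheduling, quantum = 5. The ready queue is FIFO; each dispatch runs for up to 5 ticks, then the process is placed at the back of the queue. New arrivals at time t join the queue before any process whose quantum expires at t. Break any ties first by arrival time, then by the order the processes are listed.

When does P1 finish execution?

Timeline: | P3 0-5 | P1 5-6 | P2 6-8 | P4 8-11 | P6 11-12 | P5 12-17 | P3 17-18 |
Completion: P1=6  P2=8  P3=18  P4=11  P5=17  P6=12
Turnaround (C−A): P1=3  P2=5  P3=18  P4=8  P5=13  P6=9

6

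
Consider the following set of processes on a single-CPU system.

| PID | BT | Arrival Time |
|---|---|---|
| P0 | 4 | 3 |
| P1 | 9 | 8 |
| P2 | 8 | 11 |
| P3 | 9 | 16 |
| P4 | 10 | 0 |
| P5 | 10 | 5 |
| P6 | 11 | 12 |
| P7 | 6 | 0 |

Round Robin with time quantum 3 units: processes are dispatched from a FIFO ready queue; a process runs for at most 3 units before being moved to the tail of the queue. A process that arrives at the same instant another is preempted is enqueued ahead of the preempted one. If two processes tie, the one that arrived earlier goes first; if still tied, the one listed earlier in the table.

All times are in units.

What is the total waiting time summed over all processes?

Schedule: | P4 0-3 | P7 3-6 | P0 6-9 | P4 9-12 | P5 12-15 | P7 15-18 | P1 18-21 | P0 21-22 | P2 22-25 | P6 25-28 | P4 28-31 | P5 31-34 | P3 34-37 | P1 37-40 | P2 40-43 | P6 43-46 | P4 46-47 | P5 47-50 | P3 50-53 | P1 53-56 | P2 56-58 | P6 58-61 | P5 61-62 | P3 62-65 | P6 65-67 |
Completion: P0=22  P1=56  P2=58  P3=65  P4=47  P5=62  P6=67  P7=18
Turnaround (C−A): P0=19  P1=48  P2=47  P3=49  P4=47  P5=57  P6=55  P7=18
Waiting = turnaround − burst: P0=15, P1=39, P2=39, P3=40, P4=37, P5=47, P6=44, P7=12
Total waiting = 15 + 39 + 39 + 40 + 37 + 47 + 44 + 12 = 273

273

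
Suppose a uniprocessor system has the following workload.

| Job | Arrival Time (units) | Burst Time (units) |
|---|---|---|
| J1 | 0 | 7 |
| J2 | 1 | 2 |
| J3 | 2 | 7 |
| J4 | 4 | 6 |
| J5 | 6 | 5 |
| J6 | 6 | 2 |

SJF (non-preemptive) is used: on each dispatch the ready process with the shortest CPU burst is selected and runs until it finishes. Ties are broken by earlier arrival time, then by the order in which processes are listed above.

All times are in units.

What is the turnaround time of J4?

Schedule: | J1 0-7 | J2 7-9 | J6 9-11 | J5 11-16 | J4 16-22 | J3 22-29 |
Completion: J1=7  J2=9  J3=29  J4=22  J5=16  J6=11
Turnaround (C−A): J1=7  J2=8  J3=27  J4=18  J5=10  J6=5
Turnaround(J4) = completion − arrival = 22 − 4 = 18

18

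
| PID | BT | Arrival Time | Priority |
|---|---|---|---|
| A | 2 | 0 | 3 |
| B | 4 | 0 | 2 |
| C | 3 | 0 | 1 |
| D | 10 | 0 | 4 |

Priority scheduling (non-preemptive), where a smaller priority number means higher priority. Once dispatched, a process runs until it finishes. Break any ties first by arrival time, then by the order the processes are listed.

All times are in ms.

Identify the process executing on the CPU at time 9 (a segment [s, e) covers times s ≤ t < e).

D

Timeline: | C 0-3 | B 3-7 | A 7-9 | D 9-19 |
Completion: A=9  B=7  C=3  D=19
Turnaround (C−A): A=9  B=7  C=3  D=19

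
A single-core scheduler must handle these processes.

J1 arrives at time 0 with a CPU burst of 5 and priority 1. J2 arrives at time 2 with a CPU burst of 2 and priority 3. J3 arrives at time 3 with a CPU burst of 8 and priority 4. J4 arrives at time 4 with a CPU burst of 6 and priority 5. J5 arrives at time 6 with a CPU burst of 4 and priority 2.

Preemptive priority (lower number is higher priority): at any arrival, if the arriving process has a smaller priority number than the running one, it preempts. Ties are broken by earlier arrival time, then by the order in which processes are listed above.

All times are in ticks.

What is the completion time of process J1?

5

Gantt: | J1 0-5 | J2 5-6 | J5 6-10 | J2 10-11 | J3 11-19 | J4 19-25 |
Completion: J1=5  J2=11  J3=19  J4=25  J5=10
Turnaround (C−A): J1=5  J2=9  J3=16  J4=21  J5=4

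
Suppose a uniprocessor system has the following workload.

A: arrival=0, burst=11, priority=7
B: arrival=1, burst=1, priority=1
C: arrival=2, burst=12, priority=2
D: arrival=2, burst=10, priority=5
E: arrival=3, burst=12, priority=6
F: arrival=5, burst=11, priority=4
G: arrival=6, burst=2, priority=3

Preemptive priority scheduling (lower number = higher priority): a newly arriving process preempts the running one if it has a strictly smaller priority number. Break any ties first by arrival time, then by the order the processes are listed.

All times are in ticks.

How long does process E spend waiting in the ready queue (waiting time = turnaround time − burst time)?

34

Timeline: | A 0-1 | B 1-2 | C 2-14 | G 14-16 | F 16-27 | D 27-37 | E 37-49 | A 49-59 |
Completion: A=59  B=2  C=14  D=37  E=49  F=27  G=16
Turnaround (C−A): A=59  B=1  C=12  D=35  E=46  F=22  G=10
Waiting(E) = turnaround − burst = 46 − 12 = 34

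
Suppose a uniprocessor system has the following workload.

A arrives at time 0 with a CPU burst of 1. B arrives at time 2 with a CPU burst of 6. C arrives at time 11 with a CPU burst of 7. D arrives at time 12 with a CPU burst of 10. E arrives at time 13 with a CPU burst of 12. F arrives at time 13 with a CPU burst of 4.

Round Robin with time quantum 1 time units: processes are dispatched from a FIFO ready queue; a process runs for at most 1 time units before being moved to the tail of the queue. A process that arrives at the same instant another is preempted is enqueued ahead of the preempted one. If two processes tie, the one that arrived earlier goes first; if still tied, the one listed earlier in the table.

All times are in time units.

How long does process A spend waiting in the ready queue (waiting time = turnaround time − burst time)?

0

Gantt: | A 0-1 | idle 1-2 | B 2-8 | idle 8-11 | C 11-12 | D 12-13 | C 13-14 | E 14-15 | F 15-16 | D 16-17 | C 17-18 | E 18-19 | F 19-20 | D 20-21 | C 21-22 | E 22-23 | F 23-24 | D 24-25 | C 25-26 | E 26-27 | F 27-28 | D 28-29 | C 29-30 | E 30-31 | D 31-32 | C 32-33 | E 33-34 | D 34-35 | E 35-36 | D 36-37 | E 37-38 | D 38-39 | E 39-40 | D 40-41 | E 41-44 |
Completion: A=1  B=8  C=33  D=41  E=44  F=28
Waiting(A) = turnaround − burst = 1 − 1 = 0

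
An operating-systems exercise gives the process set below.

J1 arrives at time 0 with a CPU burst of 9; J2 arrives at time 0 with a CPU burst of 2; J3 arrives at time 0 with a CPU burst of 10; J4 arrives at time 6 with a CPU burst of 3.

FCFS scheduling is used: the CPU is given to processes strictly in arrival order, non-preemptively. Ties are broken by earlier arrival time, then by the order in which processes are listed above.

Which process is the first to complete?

Gantt: | J1 0-9 | J2 9-11 | J3 11-21 | J4 21-24 |
Completion: J1=9  J2=11  J3=21  J4=24
Finish order: J1 → J2 → J3 → J4

J1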